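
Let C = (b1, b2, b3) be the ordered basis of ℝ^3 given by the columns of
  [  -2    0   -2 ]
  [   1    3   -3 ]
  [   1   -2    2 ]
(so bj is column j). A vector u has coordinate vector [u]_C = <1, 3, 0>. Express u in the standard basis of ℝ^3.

By definition u = b1 + 3b2 + 0·b3.
Summing componentwise gives <-2, 10, -5>.

<-2, 10, -5>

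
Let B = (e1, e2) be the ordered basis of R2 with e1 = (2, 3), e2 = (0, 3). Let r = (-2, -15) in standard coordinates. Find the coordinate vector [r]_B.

[r]_B is the unique c with M c = r, where M has columns e1, e2.
System: 2c_1 + 0c_2 = -2, 3c_1 + 3c_2 = -15; solving gives c_1 = -1, c_2 = -4.
Check: -e1 - 4e2 = (-2, -15).

(-1, -4)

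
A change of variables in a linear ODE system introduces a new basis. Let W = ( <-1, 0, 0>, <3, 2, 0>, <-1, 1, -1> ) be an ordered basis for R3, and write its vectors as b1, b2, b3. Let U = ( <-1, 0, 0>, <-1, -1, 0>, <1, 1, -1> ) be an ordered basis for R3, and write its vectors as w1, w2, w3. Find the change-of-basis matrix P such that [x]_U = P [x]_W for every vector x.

Take x = bj: its W-coordinates are the j-th standard unit vector, so P e_j — column j of P — equals [bj]_U.
b1 = w1 + 0·w2 + 0·w3, giving column 1 = <1, 0, 0>; repeating for each j gives P = [[1, -1, 2], [0, -2, 0], [0, 0, 1]].

[[1, -1, 2], [0, -2, 0], [0, 0, 1]]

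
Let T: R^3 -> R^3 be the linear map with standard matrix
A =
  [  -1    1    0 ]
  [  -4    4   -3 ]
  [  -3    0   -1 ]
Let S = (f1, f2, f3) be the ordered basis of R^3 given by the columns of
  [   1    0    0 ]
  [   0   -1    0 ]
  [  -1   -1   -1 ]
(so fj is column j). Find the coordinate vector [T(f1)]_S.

(-1, 1, 2)

Column 1 of [T]_S is the S-coordinate vector of T(f1).
In standard coordinates T(f1) = A f1 = (-1, -1, -2).
Converting to S: (-1, -1, -2) = -f1 + f2 + 2f3, so the coordinate vector is (-1, 1, 2).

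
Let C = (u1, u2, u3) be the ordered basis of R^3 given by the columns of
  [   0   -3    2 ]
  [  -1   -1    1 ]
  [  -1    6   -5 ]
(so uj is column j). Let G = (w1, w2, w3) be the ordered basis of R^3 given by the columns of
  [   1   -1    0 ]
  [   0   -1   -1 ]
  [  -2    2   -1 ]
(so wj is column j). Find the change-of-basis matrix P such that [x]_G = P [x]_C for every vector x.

[[0, -2, 0], [0, 1, -2], [1, 0, 1]]

Column j of P is [uj]_G, since P maps C-coordinates to G-coordinates.
Expressing u1 in G: u1 = 0·w1 + 0·w2 + w3, so column 1 of P is [0, 0, 1].
Doing the same for each uj gives P = [[0, -2, 0], [0, 1, -2], [1, 0, 1]].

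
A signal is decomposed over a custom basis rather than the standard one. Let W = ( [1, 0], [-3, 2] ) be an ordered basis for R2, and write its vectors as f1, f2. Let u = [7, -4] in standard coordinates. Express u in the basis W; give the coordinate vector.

Write u = c_1 f1 + c_2 f2 and solve for the c_i.
System: c_1 - 3c_2 = 7, 0c_1 + 2c_2 = -4; solving gives c_1 = 1, c_2 = -2.
Check: f1 - 2f2 = [7, -4].

[1, -2]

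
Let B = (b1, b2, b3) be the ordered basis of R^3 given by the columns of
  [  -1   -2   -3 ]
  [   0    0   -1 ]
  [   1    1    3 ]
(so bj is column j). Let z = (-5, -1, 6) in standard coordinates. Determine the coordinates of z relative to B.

(4, -1, 1)

Write z = c_1 b1 + ... + c_3 b3 and solve for the c_i.
Row-reducing the augmented matrix [M | z] gives c = (4, -1, 1).
Check: 4b1 - b2 + b3 = (-5, -1, 6).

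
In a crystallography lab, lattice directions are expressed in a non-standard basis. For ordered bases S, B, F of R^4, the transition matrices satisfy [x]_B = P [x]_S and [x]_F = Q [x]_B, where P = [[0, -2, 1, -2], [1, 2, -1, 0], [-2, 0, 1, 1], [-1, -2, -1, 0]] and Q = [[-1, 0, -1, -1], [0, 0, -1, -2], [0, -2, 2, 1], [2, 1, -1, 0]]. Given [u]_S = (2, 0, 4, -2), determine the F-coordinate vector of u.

(0, 14, -6, 16)

Composing the changes, [u]_F = Q P [u]_S.
Q P = [[3, 4, -1, 1], [4, 4, 1, -1], [-7, -6, 3, 2], [3, -2, 0, -5]]; applying this to (2, 0, 4, -2) gives (0, 14, -6, 16).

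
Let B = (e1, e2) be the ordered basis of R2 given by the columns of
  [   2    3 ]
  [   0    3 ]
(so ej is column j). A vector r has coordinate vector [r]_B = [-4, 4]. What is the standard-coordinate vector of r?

[4, 12]

r = M [r]_B, where M has columns e1, e2.
Carrying out the matrix-vector product, r = [4, 12].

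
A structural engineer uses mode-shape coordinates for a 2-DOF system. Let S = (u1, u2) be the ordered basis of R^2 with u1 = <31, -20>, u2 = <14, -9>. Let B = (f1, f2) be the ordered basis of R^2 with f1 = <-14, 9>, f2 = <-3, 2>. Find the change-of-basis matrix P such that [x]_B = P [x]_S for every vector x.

[[-2, -1], [-1, 0]]

Let M have columns uj and N have columns fj. Then for every x, N [x]_B = x = M [x]_S, so P = N^(-1) M.
Since det N = -1, N^(-1) has integer entries; multiplying gives P = [[-2, -1], [-1, 0]].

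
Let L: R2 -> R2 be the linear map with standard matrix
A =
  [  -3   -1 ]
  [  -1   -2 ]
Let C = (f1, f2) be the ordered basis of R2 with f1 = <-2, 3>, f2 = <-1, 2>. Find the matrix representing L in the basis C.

[[-2, 1], [1, -3]]

The j-th column of [L]_C is [L(fj)]_C.
L(f1) = A f1 = <3, -4> = -2f1 + f2, so column 1 is <-2, 1>.
Repeating for f2 and assembling the columns gives [[-2, 1], [1, -3]].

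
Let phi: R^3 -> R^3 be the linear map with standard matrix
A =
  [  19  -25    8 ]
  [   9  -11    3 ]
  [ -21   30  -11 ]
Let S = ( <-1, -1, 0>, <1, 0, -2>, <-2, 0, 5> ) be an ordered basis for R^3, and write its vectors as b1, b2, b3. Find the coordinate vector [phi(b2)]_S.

<-3, 2, 1>

Column 2 of [phi]_S is the S-coordinate vector of phi(b2).
In standard coordinates phi(b2) = A b2 = <3, 3, 1>.
Converting to S: <3, 3, 1> = -3b1 + 2b2 + b3, so the coordinate vector is <-3, 2, 1>.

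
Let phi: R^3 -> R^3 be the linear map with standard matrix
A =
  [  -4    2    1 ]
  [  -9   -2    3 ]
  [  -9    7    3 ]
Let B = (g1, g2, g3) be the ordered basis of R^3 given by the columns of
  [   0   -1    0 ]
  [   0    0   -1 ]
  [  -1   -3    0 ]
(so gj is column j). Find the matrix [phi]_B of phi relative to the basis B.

[[0, 3, 1], [1, -1, 2], [3, 0, -2]]

Let P have columns g1, ..., g3. Then [phi]_B = P^(-1) A P.
Here det P = -1, so P^(-1) is integer; computing A P first and then P^(-1)(A P) gives [[0, 3, 1], [1, -1, 2], [3, 0, -2]].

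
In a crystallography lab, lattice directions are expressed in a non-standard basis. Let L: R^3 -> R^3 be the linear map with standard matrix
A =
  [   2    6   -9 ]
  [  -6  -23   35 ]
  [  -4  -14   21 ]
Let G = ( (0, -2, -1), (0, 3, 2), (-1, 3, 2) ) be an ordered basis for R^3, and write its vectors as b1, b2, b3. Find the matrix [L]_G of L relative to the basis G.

[[-1, -2, -2], [0, -1, -1], [3, 0, 2]]

Let P have columns b1, ..., b3. Then [L]_G = P^(-1) A P.
Here det P = 1, so P^(-1) is integer; computing A P first and then P^(-1)(A P) gives [[-1, -2, -2], [0, -1, -1], [3, 0, 2]].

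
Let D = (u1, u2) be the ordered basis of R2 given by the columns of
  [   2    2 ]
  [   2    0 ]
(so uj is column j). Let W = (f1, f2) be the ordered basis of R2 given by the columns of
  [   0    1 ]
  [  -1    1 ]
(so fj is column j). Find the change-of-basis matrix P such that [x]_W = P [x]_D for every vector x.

Let M have columns uj and N have columns fj. Then for every x, N [x]_W = x = M [x]_D, so P = N^(-1) M.
Since det N = 1, N^(-1) has integer entries; multiplying gives P = [[0, 2], [2, 2]].

[[0, 2], [2, 2]]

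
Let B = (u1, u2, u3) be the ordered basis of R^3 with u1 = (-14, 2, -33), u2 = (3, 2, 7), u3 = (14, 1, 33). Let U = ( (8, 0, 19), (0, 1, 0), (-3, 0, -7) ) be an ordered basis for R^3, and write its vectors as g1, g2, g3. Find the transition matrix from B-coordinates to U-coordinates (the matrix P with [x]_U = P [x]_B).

[[-1, 0, 1], [2, 2, 1], [2, -1, -2]]

Take x = uj: its B-coordinates are the j-th standard unit vector, so P e_j — column j of P — equals [uj]_U.
u1 = -g1 + 2g2 + 2g3, giving column 1 = (-1, 2, 2); repeating for each j gives P = [[-1, 0, 1], [2, 2, 1], [2, -1, -2]].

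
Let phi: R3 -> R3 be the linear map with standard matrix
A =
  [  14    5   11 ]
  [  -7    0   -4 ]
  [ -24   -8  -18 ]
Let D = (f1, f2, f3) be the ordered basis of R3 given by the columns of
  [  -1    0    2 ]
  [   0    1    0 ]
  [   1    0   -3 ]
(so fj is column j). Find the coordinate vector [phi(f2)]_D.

[1, 0, 3]

Compute phi(f2) = A f2 = [5, 0, -8] in standard coordinates.
Then write this in D-coordinates: solve for y in y_1 f1 + ... + y_3 f3 = [5, 0, -8].
This gives y = [1, 0, 3], which is column 2 of [phi]_D.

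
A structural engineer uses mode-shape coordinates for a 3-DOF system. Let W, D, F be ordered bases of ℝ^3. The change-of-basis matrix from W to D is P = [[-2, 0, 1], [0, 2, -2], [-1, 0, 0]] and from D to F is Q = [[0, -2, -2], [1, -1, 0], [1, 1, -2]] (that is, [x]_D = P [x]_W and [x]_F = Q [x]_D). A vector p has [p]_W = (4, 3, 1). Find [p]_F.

(0, -11, 5)

First [p]_D = P [p]_W = (-7, 4, -4).
Then [p]_F = Q [p]_D = (0, -11, 5).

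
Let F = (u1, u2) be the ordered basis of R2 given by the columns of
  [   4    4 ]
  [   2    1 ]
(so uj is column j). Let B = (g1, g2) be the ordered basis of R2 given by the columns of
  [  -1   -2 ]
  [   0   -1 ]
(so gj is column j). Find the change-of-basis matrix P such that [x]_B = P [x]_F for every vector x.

Column j of P is [uj]_B, since P maps F-coordinates to B-coordinates.
Expressing u1 in B: u1 = 0·g1 - 2g2, so column 1 of P is <0, -2>.
Doing the same for each uj gives P = [[0, -2], [-2, -1]].

[[0, -2], [-2, -1]]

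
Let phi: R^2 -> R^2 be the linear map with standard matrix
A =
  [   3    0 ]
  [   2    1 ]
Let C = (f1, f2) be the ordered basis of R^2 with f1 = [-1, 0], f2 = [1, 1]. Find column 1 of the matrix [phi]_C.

[1, -2]

Compute phi(f1) = A f1 = [-3, -2] in standard coordinates.
Then write this in C-coordinates: solve for y in y_1 f1 + y_2 f2 = [-3, -2].
This gives y = [1, -2], which is column 1 of [phi]_C.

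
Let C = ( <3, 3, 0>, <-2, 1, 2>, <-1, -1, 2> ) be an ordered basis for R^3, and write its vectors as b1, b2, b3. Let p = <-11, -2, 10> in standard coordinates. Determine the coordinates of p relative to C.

[p]_C is the unique c with M c = p, where M has columns b1, ..., b3.
Row-reducing the augmented matrix [M | p] gives c = (-1, 3, 2).
Check: -b1 + 3b2 + 2b3 = <-11, -2, 10>.

<-1, 3, 2>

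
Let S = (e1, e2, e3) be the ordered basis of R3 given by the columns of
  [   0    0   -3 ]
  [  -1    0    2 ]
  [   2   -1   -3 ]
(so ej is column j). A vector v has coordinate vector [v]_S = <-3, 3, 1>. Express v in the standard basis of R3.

<-3, 5, -12>

v = M [v]_S, where M has columns e1, ..., e3.
Carrying out the matrix-vector product, v = <-3, 5, -12>.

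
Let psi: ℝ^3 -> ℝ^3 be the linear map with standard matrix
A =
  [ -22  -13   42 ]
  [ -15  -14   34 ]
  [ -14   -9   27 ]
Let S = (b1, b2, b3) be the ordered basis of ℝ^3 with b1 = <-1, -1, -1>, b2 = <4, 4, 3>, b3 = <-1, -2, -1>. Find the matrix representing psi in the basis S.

With P the matrix whose columns are b1, ..., b3, [psi]_S = P^(-1) A P.
Column by column: psi(b1) = A b1 = <-7, -5, -4>; its S-coordinates <-3, -3, -2> give column 1.
Continuing for each basis vector yields [psi]_S = [[-3, 2, 1], [-3, -3, 1], [-2, 0, -3]].

[[-3, 2, 1], [-3, -3, 1], [-2, 0, -3]]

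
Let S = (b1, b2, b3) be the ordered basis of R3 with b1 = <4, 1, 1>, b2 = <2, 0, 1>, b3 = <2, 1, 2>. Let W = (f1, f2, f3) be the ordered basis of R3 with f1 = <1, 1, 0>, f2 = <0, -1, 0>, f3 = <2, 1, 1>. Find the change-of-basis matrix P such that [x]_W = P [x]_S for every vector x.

[[2, 0, -2], [2, 1, -1], [1, 1, 2]]

Let M have columns bj and N have columns fj. Then for every x, N [x]_W = x = M [x]_S, so P = N^(-1) M.
Since det N = -1, N^(-1) has integer entries; multiplying gives P = [[2, 0, -2], [2, 1, -1], [1, 1, 2]].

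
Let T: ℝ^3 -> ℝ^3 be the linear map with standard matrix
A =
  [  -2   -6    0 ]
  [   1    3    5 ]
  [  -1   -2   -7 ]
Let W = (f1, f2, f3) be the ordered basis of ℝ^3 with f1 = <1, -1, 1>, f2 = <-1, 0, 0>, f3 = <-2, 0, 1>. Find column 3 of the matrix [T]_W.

Compute T(f3) = A f3 = <4, 3, -5> in standard coordinates.
Then write this in W-coordinates: solve for y in y_1 f1 + ... + y_3 f3 = <4, 3, -5>.
This gives y = <-3, -3, -2>, which is column 3 of [T]_W.

<-3, -3, -2>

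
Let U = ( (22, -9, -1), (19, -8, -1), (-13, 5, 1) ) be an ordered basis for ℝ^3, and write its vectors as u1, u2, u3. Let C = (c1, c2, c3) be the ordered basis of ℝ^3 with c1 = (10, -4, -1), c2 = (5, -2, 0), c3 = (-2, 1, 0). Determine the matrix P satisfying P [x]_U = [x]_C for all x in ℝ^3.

[[1, 1, -1], [2, 1, -1], [-1, -2, -1]]

Let M have columns uj and N have columns cj. Then for every x, N [x]_C = x = M [x]_U, so P = N^(-1) M.
Since det N = -1, N^(-1) has integer entries; multiplying gives P = [[1, 1, -1], [2, 1, -1], [-1, -2, -1]].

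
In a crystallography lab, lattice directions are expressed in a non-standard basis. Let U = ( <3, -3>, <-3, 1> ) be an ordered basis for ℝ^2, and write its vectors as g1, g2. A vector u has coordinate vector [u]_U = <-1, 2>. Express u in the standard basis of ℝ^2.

<-9, 5>

The coordinates say u = -g1 + 2g2; adding the scaled basis vectors gives <-9, 5>.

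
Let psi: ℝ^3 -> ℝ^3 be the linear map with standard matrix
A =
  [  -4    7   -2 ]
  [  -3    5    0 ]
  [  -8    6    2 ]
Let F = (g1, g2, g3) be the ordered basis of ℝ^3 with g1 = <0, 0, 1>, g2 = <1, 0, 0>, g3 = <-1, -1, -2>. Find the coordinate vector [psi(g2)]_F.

<-2, -1, 3>

Column 2 of [psi]_F is the F-coordinate vector of psi(g2).
In standard coordinates psi(g2) = A g2 = <-4, -3, -8>.
Converting to F: <-4, -3, -8> = -2g1 - g2 + 3g3, so the coordinate vector is <-2, -1, 3>.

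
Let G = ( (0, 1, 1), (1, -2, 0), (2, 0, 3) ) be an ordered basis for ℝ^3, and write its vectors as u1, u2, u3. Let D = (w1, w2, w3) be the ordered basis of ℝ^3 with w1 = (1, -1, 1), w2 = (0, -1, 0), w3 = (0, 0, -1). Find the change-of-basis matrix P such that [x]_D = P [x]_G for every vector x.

Let M have columns uj and N have columns wj. Then for every x, N [x]_D = x = M [x]_G, so P = N^(-1) M.
Since det N = 1, N^(-1) has integer entries; multiplying gives P = [[0, 1, 2], [-1, 1, -2], [-1, 1, -1]].

[[0, 1, 2], [-1, 1, -2], [-1, 1, -1]]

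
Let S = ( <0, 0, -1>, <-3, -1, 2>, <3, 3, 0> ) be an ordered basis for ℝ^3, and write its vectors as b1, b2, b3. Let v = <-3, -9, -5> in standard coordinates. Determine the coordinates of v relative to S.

Write v = c_1 b1 + ... + c_3 b3 and solve for the c_i.
Gaussian elimination on [M | v] yields c = (-1, -3, -4).
Check: -b1 - 3b2 - 4b3 = <-3, -9, -5>.

<-1, -3, -4>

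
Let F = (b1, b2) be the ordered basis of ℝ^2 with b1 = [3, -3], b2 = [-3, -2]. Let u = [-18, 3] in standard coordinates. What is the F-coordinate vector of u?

[-3, 3]

Write u = c_1 b1 + c_2 b2 and solve for the c_i.
System: 3c_1 - 3c_2 = -18, -3c_1 - 2c_2 = 3; solving gives c_1 = -3, c_2 = 3.
Check: -3b1 + 3b2 = [-18, 3].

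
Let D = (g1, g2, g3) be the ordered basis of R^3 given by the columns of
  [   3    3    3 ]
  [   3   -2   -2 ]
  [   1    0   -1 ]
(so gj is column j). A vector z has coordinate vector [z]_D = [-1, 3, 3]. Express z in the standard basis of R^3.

z = M [z]_D, where M has columns g1, ..., g3.
Carrying out the matrix-vector product, z = [15, -15, -4].

[15, -15, -4]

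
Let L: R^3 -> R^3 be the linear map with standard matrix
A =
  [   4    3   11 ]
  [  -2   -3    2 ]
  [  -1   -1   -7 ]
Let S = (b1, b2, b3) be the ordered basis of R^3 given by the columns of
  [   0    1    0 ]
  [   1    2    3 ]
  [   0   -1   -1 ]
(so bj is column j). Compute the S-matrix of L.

The j-th column of [L]_S is [L(bj)]_S.
L(b1) = A b1 = (3, -3, -1) = -3b1 + 3b2 - 2b3, so column 1 is (-3, 3, -2).
Repeating for b2, b3 and assembling the columns gives [[-3, 1, -1], [3, -1, -2], [-2, -3, -2]].

[[-3, 1, -1], [3, -1, -2], [-2, -3, -2]]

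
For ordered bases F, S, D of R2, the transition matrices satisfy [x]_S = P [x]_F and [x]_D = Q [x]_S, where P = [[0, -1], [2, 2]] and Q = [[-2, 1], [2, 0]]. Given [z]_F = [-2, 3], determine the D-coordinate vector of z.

[8, -6]

Apply P to get S-coordinates [-3, 2], then Q to get D-coordinates.
The result is [z]_D = [8, -6].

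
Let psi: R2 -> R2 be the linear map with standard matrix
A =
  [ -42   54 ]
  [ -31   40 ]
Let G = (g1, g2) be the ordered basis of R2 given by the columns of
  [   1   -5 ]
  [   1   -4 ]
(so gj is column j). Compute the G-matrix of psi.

The j-th column of [psi]_G is [psi(gj)]_G.
psi(g1) = A g1 = <12, 9> = -3g1 - 3g2, so column 1 is <-3, -3>.
Repeating for g2 and assembling the columns gives [[-3, -1], [-3, 1]].

[[-3, -1], [-3, 1]]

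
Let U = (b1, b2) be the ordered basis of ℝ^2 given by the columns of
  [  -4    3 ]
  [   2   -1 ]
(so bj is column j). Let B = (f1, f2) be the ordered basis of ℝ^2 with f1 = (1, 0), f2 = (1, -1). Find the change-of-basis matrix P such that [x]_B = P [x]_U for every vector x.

Column j of P is [bj]_B, since P maps U-coordinates to B-coordinates.
Expressing b1 in B: b1 = -2f1 - 2f2, so column 1 of P is (-2, -2).
Doing the same for each bj gives P = [[-2, 2], [-2, 1]].

[[-2, 2], [-2, 1]]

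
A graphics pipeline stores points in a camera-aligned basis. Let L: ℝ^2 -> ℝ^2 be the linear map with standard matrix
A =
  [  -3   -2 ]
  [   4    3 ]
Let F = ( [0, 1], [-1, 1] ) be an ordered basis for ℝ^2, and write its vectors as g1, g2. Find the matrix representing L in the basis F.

With P the matrix whose columns are g1, g2, [L]_F = P^(-1) A P.
Column by column: L(g1) = A g1 = [-2, 3]; its F-coordinates [1, 2] give column 1.
Continuing for each basis vector yields [L]_F = [[1, 0], [2, -1]].

[[1, 0], [2, -1]]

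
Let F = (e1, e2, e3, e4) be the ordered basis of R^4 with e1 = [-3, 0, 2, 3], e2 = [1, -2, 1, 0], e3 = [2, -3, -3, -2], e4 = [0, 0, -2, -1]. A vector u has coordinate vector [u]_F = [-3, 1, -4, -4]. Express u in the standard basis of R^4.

By definition u = -3e1 + e2 - 4e3 - 4e4.
Summing componentwise gives [2, 10, 15, 3].

[2, 10, 15, 3]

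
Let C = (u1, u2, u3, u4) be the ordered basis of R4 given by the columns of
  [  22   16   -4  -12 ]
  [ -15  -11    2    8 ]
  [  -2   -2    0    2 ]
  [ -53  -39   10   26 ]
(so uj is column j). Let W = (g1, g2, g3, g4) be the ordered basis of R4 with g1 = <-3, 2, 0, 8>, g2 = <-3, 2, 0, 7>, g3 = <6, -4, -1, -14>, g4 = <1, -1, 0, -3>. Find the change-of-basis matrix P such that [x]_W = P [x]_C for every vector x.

[[-1, -1, 2, -2], [-2, 0, 0, 2], [2, 2, 0, -2], [1, 1, 2, 0]]

Let M have columns uj and N have columns gj. Then for every x, N [x]_W = x = M [x]_C, so P = N^(-1) M.
Since det N = -1, N^(-1) has integer entries; multiplying gives P = [[-1, -1, 2, -2], [-2, 0, 0, 2], [2, 2, 0, -2], [1, 1, 2, 0]].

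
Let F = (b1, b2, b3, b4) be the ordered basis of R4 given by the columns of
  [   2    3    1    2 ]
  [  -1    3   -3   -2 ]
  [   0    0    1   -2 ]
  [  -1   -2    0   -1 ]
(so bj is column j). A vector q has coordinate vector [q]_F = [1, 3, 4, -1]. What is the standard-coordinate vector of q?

q = M [q]_F, where M has columns b1, ..., b4.
Carrying out the matrix-vector product, q = [13, -2, 6, -6].

[13, -2, 6, -6]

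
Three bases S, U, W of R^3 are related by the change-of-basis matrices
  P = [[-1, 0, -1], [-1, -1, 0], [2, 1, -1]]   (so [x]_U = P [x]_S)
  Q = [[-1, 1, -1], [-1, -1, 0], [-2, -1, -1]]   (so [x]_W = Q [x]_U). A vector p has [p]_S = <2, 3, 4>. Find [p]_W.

<-2, 11, 14>

Apply P to get U-coordinates <-6, -5, 3>, then Q to get W-coordinates.
The result is [p]_W = <-2, 11, 14>.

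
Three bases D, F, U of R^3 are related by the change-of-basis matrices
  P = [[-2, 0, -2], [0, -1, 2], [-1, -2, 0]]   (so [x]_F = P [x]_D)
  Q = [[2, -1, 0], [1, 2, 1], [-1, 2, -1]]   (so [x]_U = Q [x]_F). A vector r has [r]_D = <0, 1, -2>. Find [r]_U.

Apply P to get F-coordinates <4, -5, -2>, then Q to get U-coordinates.
The result is [r]_U = <13, -8, -12>.

<13, -8, -12>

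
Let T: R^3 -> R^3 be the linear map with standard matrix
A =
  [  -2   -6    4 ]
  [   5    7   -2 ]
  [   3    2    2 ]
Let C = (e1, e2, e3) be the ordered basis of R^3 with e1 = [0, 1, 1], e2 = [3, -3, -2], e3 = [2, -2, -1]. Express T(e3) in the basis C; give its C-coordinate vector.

[2, 0, 2]

Column 3 of [T]_C is the C-coordinate vector of T(e3).
In standard coordinates T(e3) = A e3 = [4, -2, 0].
Converting to C: [4, -2, 0] = 2e1 + 0·e2 + 2e3, so the coordinate vector is [2, 0, 2].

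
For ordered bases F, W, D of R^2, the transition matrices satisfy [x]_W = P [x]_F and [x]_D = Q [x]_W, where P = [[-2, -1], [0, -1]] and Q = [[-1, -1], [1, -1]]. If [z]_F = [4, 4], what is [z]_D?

[16, -8]

Composing the changes, [z]_D = Q P [z]_F.
Q P = [[2, 2], [-2, 0]]; applying this to [4, 4] gives [16, -8].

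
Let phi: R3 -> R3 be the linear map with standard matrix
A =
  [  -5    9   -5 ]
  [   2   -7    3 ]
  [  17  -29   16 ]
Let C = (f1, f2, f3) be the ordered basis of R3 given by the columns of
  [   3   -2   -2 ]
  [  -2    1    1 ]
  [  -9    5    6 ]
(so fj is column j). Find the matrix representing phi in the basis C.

Let P have columns f1, ..., f3. Then [phi]_C = P^(-1) A P.
Here det P = -1, so P^(-1) is integer; computing A P first and then P^(-1)(A P) gives [[2, -2, -3], [-1, 1, 0], [-2, -1, 1]].

[[2, -2, -3], [-1, 1, 0], [-2, -1, 1]]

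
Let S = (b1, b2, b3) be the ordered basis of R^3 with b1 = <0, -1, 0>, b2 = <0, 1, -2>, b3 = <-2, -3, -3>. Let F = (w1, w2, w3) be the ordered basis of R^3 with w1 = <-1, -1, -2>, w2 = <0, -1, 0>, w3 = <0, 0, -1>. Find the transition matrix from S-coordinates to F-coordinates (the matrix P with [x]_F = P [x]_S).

Take x = bj: its S-coordinates are the j-th standard unit vector, so P e_j — column j of P — equals [bj]_F.
b1 = 0·w1 + w2 + 0·w3, giving column 1 = <0, 1, 0>; repeating for each j gives P = [[0, 0, 2], [1, -1, 1], [0, 2, -1]].

[[0, 0, 2], [1, -1, 1], [0, 2, -1]]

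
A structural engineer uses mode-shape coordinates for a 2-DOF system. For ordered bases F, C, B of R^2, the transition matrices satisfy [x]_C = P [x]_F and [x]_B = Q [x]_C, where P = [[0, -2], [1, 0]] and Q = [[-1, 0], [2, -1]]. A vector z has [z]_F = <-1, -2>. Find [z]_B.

<-4, 9>

Apply P to get C-coordinates <4, -1>, then Q to get B-coordinates.
The result is [z]_B = <-4, 9>.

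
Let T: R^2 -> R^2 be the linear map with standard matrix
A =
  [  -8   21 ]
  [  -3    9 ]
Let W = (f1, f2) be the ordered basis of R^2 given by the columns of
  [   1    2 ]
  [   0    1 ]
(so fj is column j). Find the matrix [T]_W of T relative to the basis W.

[[-2, -1], [-3, 3]]

The j-th column of [T]_W is [T(fj)]_W.
T(f1) = A f1 = [-8, -3] = -2f1 - 3f2, so column 1 is [-2, -3].
Repeating for f2 and assembling the columns gives [[-2, -1], [-3, 3]].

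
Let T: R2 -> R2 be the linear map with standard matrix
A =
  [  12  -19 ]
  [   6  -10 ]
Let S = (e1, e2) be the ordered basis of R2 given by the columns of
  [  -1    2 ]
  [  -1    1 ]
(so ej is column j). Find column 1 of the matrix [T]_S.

(-1, 3)

Column 1 of [T]_S is the S-coordinate vector of T(e1).
In standard coordinates T(e1) = A e1 = (7, 4).
Converting to S: (7, 4) = -e1 + 3e2, so the coordinate vector is (-1, 3).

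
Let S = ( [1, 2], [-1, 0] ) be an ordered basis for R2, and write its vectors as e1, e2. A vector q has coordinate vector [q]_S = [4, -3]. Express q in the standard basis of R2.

q = M [q]_S, where M has columns e1, e2.
Carrying out the matrix-vector product, q = [7, 8].

[7, 8]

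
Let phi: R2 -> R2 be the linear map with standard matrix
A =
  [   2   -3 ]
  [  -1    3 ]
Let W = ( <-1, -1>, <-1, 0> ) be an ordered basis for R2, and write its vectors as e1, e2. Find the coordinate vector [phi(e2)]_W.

<-1, 3>

Column 2 of [phi]_W is the W-coordinate vector of phi(e2).
In standard coordinates phi(e2) = A e2 = <-2, 1>.
Converting to W: <-2, 1> = -e1 + 3e2, so the coordinate vector is <-1, 3>.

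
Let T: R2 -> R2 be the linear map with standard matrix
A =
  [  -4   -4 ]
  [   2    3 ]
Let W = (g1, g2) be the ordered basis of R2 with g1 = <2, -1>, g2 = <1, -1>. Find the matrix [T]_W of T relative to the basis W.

The j-th column of [T]_W is [T(gj)]_W.
T(g1) = A g1 = <-4, 1> = -3g1 + 2g2, so column 1 is <-3, 2>.
Repeating for g2 and assembling the columns gives [[-3, -1], [2, 2]].

[[-3, -1], [2, 2]]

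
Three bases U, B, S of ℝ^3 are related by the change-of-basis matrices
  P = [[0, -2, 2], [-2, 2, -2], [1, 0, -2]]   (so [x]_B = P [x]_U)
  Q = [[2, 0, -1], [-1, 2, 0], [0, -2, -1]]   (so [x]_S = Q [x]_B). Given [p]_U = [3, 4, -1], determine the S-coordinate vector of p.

Apply P to get B-coordinates [-10, 4, 5], then Q to get S-coordinates.
The result is [p]_S = [-25, 18, -13].

[-25, 18, -13]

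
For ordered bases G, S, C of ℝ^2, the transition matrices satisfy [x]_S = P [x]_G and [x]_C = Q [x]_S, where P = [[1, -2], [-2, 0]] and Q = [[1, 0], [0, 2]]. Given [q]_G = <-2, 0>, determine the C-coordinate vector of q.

Composing the changes, [q]_C = Q P [q]_G.
Q P = [[1, -2], [-4, 0]]; applying this to <-2, 0> gives <-2, 8>.

<-2, 8>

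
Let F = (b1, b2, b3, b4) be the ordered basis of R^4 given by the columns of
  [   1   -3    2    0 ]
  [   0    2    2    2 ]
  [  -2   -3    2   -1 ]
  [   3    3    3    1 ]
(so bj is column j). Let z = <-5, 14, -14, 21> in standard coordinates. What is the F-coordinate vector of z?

<2, 3, 1, 3>

[z]_F is the unique c with M c = z, where M has columns b1, ..., b4.
Gaussian elimination on [M | z] yields c = (2, 3, 1, 3).
Check: 2b1 + 3b2 + b3 + 3b4 = <-5, 14, -14, 21>.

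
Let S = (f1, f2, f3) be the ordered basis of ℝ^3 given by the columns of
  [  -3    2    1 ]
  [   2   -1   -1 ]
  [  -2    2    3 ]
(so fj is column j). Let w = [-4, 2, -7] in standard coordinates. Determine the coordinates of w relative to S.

[-1, -3, -1]

We seek scalars with c_1 f1 + ... + c_3 f3 = w; equivalently solve M c = w where the columns of M are f1, ..., f3.
Gaussian elimination on [M | w] yields c = (-1, -3, -1).
Check: -f1 - 3f2 - f3 = [-4, 2, -7].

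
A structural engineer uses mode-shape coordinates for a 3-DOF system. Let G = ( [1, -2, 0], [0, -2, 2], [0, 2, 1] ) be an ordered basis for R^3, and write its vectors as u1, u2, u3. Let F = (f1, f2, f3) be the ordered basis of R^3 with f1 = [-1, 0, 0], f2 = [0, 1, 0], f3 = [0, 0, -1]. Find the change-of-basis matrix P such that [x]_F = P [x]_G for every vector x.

Take x = uj: its G-coordinates are the j-th standard unit vector, so P e_j — column j of P — equals [uj]_F.
u1 = -f1 - 2f2 + 0·f3, giving column 1 = [-1, -2, 0]; repeating for each j gives P = [[-1, 0, 0], [-2, -2, 2], [0, -2, -1]].

[[-1, 0, 0], [-2, -2, 2], [0, -2, -1]]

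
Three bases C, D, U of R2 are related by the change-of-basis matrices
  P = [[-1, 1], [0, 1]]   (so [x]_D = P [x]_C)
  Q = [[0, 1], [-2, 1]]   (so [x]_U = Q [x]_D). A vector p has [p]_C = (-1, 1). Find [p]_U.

(1, -3)

Composing the changes, [p]_U = Q P [p]_C.
Q P = [[0, 1], [2, -1]]; applying this to (-1, 1) gives (1, -3).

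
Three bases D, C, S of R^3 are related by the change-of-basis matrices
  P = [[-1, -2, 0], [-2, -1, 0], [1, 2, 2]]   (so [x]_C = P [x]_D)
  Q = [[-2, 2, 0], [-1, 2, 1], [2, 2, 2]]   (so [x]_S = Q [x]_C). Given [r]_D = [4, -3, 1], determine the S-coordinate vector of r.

[-14, -12, -6]

First [r]_C = P [r]_D = [2, -5, 0].
Then [r]_S = Q [r]_C = [-14, -12, -6].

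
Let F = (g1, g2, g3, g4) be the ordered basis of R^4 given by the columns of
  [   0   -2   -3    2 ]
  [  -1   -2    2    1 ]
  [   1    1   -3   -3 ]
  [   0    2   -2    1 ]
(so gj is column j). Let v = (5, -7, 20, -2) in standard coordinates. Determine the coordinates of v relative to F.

(1, -2, -3, -4)

[v]_F is the unique c with M c = v, where M has columns g1, ..., g4.
Gaussian elimination on [M | v] yields c = (1, -2, -3, -4).
Check: g1 - 2g2 - 3g3 - 4g4 = (5, -7, 20, -2).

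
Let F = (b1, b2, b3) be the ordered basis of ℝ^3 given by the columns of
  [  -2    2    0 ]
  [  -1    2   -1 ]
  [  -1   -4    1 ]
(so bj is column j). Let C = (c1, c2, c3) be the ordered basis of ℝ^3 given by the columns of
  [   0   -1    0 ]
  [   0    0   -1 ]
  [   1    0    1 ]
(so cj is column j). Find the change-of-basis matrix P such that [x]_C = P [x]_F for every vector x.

[[-2, -2, 0], [2, -2, 0], [1, -2, 1]]

Let M have columns bj and N have columns cj. Then for every x, N [x]_C = x = M [x]_F, so P = N^(-1) M.
Since det N = 1, N^(-1) has integer entries; multiplying gives P = [[-2, -2, 0], [2, -2, 0], [1, -2, 1]].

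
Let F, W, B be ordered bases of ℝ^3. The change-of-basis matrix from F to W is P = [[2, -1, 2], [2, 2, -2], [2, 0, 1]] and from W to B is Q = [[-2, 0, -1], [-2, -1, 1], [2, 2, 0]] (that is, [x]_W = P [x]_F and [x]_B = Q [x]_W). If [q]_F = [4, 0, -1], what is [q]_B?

Apply P to get W-coordinates [6, 10, 7], then Q to get B-coordinates.
The result is [q]_B = [-19, -15, 32].

[-19, -15, 32]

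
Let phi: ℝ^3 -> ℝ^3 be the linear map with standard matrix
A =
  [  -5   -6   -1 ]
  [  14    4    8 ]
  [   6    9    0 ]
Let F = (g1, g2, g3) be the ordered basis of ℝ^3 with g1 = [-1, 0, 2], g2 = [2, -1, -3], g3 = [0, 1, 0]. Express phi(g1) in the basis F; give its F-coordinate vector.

[-3, 0, 2]

Compute phi(g1) = A g1 = [3, 2, -6] in standard coordinates.
Then write this in F-coordinates: solve for y in y_1 g1 + ... + y_3 g3 = [3, 2, -6].
This gives y = [-3, 0, 2], which is column 1 of [phi]_F.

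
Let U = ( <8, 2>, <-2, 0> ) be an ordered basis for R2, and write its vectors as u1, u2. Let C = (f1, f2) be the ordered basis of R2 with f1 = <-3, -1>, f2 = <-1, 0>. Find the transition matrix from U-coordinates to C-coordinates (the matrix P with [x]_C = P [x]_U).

Let M have columns uj and N have columns fj. Then for every x, N [x]_C = x = M [x]_U, so P = N^(-1) M.
Since det N = -1, N^(-1) has integer entries; multiplying gives P = [[-2, 0], [-2, 2]].

[[-2, 0], [-2, 2]]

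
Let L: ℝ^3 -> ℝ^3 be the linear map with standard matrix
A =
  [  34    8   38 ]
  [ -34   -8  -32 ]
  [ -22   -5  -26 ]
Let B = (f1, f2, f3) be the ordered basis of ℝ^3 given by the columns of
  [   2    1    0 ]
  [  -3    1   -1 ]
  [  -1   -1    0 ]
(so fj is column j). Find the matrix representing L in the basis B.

[[3, 3, -3], [0, -2, -2], [3, -1, -1]]

With P the matrix whose columns are f1, ..., f3, [L]_B = P^(-1) A P.
Column by column: L(f1) = A f1 = (6, -12, -3); its B-coordinates (3, 0, 3) give column 1.
Continuing for each basis vector yields [L]_B = [[3, 3, -3], [0, -2, -2], [3, -1, -1]].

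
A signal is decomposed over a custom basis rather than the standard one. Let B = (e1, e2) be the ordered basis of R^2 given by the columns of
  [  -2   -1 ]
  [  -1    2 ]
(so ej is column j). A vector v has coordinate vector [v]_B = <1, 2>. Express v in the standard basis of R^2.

The coordinates say v = e1 + 2e2; adding the scaled basis vectors gives <-4, 3>.

<-4, 3>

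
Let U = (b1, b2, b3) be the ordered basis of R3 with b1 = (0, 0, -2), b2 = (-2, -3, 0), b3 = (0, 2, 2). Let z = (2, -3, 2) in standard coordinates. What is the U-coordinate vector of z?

[z]_U is the unique c with M c = z, where M has columns b1, ..., b3.
Gaussian elimination on [M | z] yields c = (-4, -1, -3).
Check: -4b1 - b2 - 3b3 = (2, -3, 2).

(-4, -1, -3)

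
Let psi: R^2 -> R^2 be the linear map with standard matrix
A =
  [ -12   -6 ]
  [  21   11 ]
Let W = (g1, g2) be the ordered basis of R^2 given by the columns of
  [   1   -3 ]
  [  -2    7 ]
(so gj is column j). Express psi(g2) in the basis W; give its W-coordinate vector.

Compute psi(g2) = A g2 = <-6, 14> in standard coordinates.
Then write this in W-coordinates: solve for y in y_1 g1 + y_2 g2 = <-6, 14>.
This gives y = <0, 2>, which is column 2 of [psi]_W.

<0, 2>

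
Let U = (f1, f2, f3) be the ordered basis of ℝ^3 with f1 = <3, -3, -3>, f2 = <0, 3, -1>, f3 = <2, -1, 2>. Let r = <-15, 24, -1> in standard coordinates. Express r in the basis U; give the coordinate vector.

[r]_U is the unique c with M c = r, where M has columns f1, ..., f3.
Gaussian elimination on [M | r] yields c = (-3, 4, -3).
Check: -3f1 + 4f2 - 3f3 = <-15, 24, -1>.

<-3, 4, -3>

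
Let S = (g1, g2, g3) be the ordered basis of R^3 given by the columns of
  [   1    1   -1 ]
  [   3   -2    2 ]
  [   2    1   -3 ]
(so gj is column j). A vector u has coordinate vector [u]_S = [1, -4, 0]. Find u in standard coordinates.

u = M [u]_S, where M has columns g1, ..., g3.
Carrying out the matrix-vector product, u = [-3, 11, -2].

[-3, 11, -2]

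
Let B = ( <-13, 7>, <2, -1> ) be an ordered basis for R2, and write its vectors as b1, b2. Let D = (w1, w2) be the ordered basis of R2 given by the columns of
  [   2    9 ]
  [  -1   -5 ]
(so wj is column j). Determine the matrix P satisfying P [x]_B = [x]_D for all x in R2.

Column j of P is [bj]_D, since P maps B-coordinates to D-coordinates.
Expressing b1 in D: b1 = -2w1 - w2, so column 1 of P is <-2, -1>.
Doing the same for each bj gives P = [[-2, 1], [-1, 0]].

[[-2, 1], [-1, 0]]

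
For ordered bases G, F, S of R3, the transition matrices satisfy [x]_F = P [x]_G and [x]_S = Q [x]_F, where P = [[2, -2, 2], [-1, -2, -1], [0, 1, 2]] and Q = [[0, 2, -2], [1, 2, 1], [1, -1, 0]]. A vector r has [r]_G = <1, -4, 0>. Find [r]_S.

Composing the changes, [r]_S = Q P [r]_G.
Q P = [[-2, -6, -6], [0, -5, 2], [3, 0, 3]]; applying this to <1, -4, 0> gives <22, 20, 3>.

<22, 20, 3>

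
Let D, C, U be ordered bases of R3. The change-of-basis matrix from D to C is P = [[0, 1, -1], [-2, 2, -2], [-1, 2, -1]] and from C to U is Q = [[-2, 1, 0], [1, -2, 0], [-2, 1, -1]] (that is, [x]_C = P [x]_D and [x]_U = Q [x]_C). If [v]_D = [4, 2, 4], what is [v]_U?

Apply P to get C-coordinates [-2, -12, -4], then Q to get U-coordinates.
The result is [v]_U = [-8, 22, -4].

[-8, 22, -4]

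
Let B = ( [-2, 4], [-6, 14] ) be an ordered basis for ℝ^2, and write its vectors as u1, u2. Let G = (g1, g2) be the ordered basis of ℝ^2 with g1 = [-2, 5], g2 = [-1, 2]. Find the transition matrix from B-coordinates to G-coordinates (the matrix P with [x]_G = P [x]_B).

Take x = uj: its B-coordinates are the j-th standard unit vector, so P e_j — column j of P — equals [uj]_G.
u1 = 0·g1 + 2g2, giving column 1 = [0, 2]; repeating for each j gives P = [[0, 2], [2, 2]].

[[0, 2], [2, 2]]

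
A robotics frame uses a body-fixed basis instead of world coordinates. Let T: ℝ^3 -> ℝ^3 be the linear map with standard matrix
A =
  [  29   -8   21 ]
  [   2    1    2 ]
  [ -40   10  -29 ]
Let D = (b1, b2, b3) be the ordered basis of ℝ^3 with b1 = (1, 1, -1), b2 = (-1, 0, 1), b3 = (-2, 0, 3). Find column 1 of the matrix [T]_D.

Column 1 of [T]_D is the D-coordinate vector of T(b1).
In standard coordinates T(b1) = A b1 = (0, 1, -1).
Converting to D: (0, 1, -1) = b1 + 3b2 - b3, so the coordinate vector is (1, 3, -1).

(1, 3, -1)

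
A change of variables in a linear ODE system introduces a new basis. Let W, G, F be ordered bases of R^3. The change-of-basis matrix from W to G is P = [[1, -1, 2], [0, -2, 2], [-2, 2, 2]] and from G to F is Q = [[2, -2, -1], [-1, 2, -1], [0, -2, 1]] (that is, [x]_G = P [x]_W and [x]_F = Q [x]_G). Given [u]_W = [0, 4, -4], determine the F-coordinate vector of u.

[8, -20, 32]

Composing the changes, [u]_F = Q P [u]_W.
Q P = [[4, 0, -2], [1, -5, 0], [-2, 6, -2]]; applying this to [0, 4, -4] gives [8, -20, 32].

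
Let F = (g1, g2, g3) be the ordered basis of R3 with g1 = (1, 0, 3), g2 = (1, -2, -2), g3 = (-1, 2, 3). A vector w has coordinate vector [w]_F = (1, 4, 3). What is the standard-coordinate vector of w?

w = M [w]_F, where M has columns g1, ..., g3.
Carrying out the matrix-vector product, w = (2, -2, 4).

(2, -2, 4)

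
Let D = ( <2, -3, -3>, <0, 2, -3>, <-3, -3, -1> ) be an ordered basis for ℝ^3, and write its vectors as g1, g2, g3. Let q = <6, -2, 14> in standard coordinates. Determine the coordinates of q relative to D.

Write q = c_1 g1 + ... + c_3 g3 and solve for the c_i.
Row-reducing the augmented matrix [M | q] gives c = (0, -4, -2).
Check: 0·g1 - 4g2 - 2g3 = <6, -2, 14>.

<0, -4, -2>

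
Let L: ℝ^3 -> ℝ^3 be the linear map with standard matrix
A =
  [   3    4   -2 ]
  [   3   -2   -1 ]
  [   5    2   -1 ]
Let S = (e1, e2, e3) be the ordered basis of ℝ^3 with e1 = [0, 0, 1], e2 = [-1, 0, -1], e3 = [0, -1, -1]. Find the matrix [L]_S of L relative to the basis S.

Let P have columns e1, ..., e3. Then [L]_S = P^(-1) A P.
Here det P = 1, so P^(-1) is integer; computing A P first and then P^(-1)(A P) gives [[2, -1, -2], [2, 1, 2], [1, 2, -3]].

[[2, -1, -2], [2, 1, 2], [1, 2, -3]]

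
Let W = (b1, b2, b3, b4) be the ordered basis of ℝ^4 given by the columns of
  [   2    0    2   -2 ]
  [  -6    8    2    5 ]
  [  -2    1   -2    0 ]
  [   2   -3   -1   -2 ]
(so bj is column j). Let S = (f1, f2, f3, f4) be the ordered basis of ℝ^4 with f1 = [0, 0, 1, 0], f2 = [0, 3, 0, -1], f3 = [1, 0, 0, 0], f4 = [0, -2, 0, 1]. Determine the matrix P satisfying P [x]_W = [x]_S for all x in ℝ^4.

Take x = bj: its W-coordinates are the j-th standard unit vector, so P e_j — column j of P — equals [bj]_S.
b1 = -2f1 - 2f2 + 2f3 + 0·f4, giving column 1 = [-2, -2, 2, 0]; repeating for each j gives P = [[-2, 1, -2, 0], [-2, 2, 0, 1], [2, 0, 2, -2], [0, -1, -1, -1]].

[[-2, 1, -2, 0], [-2, 2, 0, 1], [2, 0, 2, -2], [0, -1, -1, -1]]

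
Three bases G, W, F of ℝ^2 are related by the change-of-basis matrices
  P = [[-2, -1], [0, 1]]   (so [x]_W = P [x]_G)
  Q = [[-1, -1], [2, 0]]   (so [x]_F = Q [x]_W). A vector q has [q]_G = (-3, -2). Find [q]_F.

(-6, 16)

Composing the changes, [q]_F = Q P [q]_G.
Q P = [[2, 0], [-4, -2]]; applying this to (-3, -2) gives (-6, 16).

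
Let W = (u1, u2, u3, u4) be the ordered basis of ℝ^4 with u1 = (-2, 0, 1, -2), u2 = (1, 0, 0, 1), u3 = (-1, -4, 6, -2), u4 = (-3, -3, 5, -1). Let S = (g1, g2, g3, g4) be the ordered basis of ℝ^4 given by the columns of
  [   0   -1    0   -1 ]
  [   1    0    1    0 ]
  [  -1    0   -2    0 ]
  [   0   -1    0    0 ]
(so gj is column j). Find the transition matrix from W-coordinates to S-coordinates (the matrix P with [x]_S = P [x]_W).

Column j of P is [uj]_S, since P maps W-coordinates to S-coordinates.
Expressing u1 in S: u1 = g1 + 2g2 - g3 + 0·g4, so column 1 of P is (1, 2, -1, 0).
Doing the same for each uj gives P = [[1, 0, -2, -1], [2, -1, 2, 1], [-1, 0, -2, -2], [0, 0, -1, 2]].

[[1, 0, -2, -1], [2, -1, 2, 1], [-1, 0, -2, -2], [0, 0, -1, 2]]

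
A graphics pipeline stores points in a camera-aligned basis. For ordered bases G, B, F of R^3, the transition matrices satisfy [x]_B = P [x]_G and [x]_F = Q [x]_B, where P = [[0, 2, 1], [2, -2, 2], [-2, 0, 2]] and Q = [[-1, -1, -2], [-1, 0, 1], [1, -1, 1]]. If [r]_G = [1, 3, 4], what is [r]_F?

[-26, -4, 12]

Apply P to get B-coordinates [10, 4, 6], then Q to get F-coordinates.
The result is [r]_F = [-26, -4, 12].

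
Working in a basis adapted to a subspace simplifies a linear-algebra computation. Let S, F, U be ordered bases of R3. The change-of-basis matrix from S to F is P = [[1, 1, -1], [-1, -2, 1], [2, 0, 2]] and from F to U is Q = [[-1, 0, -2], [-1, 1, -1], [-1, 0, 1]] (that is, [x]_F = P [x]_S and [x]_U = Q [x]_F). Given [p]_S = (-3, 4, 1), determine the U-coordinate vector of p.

(8, 0, -4)

Composing the changes, [p]_U = Q P [p]_S.
Q P = [[-5, -1, -3], [-4, -3, 0], [1, -1, 3]]; applying this to (-3, 4, 1) gives (8, 0, -4).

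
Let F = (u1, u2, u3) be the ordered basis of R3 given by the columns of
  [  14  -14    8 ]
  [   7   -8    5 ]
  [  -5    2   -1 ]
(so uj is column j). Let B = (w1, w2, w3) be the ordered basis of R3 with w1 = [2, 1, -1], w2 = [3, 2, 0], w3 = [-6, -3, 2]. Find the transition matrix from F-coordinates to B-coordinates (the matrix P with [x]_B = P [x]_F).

[[1, 2, 1], [0, -2, 2], [-2, 2, 0]]

Column j of P is [uj]_B, since P maps F-coordinates to B-coordinates.
Expressing u1 in B: u1 = w1 + 0·w2 - 2w3, so column 1 of P is [1, 0, -2].
Doing the same for each uj gives P = [[1, 2, 1], [0, -2, 2], [-2, 2, 0]].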